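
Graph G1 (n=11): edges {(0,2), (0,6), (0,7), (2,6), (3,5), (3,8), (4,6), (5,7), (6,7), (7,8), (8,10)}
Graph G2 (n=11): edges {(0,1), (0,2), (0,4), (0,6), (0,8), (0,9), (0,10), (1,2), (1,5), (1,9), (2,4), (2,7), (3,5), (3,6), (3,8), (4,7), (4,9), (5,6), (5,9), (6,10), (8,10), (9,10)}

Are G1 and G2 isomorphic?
No, not isomorphic

The graphs are NOT isomorphic.

Counting triangles (3-cliques): G1 has 2, G2 has 10.
Triangle count is an isomorphism invariant, so differing triangle counts rule out isomorphism.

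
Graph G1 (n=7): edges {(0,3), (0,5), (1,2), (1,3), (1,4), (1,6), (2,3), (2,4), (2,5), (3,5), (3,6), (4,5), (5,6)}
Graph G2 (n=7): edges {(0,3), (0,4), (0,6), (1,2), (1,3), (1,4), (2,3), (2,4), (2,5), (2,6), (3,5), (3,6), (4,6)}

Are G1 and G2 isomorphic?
Yes, isomorphic

The graphs are isomorphic.
One valid mapping φ: V(G1) → V(G2): 0→5, 1→4, 2→6, 3→2, 4→0, 5→3, 6→1

Verify φ preserves adjacency — for each edge of G1, its image is an edge of G2:
  (0,3) → (φ(0),φ(3)) = (2,5) ∈ E(G2) ✓
  (0,5) → (φ(0),φ(5)) = (3,5) ∈ E(G2) ✓
  (1,2) → (φ(1),φ(2)) = (4,6) ∈ E(G2) ✓
  (1,3) → (φ(1),φ(3)) = (2,4) ∈ E(G2) ✓
  (1,4) → (φ(1),φ(4)) = (0,4) ∈ E(G2) ✓
  (1,6) → (φ(1),φ(6)) = (1,4) ∈ E(G2) ✓
  (2,3) → (φ(2),φ(3)) = (2,6) ∈ E(G2) ✓
  (2,4) → (φ(2),φ(4)) = (0,6) ∈ E(G2) ✓
  (2,5) → (φ(2),φ(5)) = (3,6) ∈ E(G2) ✓
  (3,5) → (φ(3),φ(5)) = (2,3) ∈ E(G2) ✓
  (3,6) → (φ(3),φ(6)) = (1,2) ∈ E(G2) ✓
  (4,5) → (φ(4),φ(5)) = (0,3) ∈ E(G2) ✓
  (5,6) → (φ(5),φ(6)) = (1,3) ∈ E(G2) ✓
All 13 edges of G1 map to edges of G2, and |E(G1)| = |E(G2)| = 13, so φ is a bijection on edges as well as vertices. Hence G1 ≅ G2.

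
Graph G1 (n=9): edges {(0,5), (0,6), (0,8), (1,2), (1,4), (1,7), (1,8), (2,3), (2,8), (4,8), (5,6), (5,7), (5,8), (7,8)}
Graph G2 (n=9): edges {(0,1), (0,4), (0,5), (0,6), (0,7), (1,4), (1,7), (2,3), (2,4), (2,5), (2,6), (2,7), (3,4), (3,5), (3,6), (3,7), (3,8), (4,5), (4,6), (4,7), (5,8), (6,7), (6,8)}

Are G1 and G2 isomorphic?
No, not isomorphic

The graphs are NOT isomorphic.

Counting triangles (3-cliques): G1 has 6, G2 has 22.
Triangle count is an isomorphism invariant, so differing triangle counts rule out isomorphism.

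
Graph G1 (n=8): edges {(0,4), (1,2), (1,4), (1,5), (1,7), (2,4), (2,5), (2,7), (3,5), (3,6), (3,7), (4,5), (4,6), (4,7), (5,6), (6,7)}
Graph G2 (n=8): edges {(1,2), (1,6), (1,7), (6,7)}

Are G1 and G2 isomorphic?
No, not isomorphic

The graphs are NOT isomorphic.

Connected components of G1: 1 component(s) with vertex sets [[0, 1, 2, 3, 4, 5, 6, 7]], sizes [8].
Connected components of G2: 5 component(s) with vertex sets [[0], [3], [4], [5], [1, 2, 6, 7]], sizes [1, 1, 1, 1, 4].
The number of connected components (and the multiset of component sizes) is an isomorphism invariant — an isomorphism maps each component of G1 bijectively onto a component of G2. Since G1 has 1 component(s) and G2 has 5, they cannot be isomorphic.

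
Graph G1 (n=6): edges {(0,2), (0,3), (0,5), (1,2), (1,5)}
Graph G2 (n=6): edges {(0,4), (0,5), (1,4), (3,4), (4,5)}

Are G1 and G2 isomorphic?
No, not isomorphic

The graphs are NOT isomorphic.

Counting triangles (3-cliques): G1 has 0, G2 has 1.
Triangle count is an isomorphism invariant, so differing triangle counts rule out isomorphism.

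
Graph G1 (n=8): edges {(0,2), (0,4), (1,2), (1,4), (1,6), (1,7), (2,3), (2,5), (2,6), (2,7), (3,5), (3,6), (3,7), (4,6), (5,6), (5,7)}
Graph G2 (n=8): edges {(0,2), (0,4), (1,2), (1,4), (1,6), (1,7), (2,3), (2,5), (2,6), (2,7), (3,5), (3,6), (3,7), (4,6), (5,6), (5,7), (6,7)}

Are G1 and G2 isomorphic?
No, not isomorphic

The graphs are NOT isomorphic.

Counting edges: G1 has 16 edge(s); G2 has 17 edge(s).
Edge count is an isomorphism invariant (a bijection on vertices induces a bijection on edges), so differing edge counts rule out isomorphism.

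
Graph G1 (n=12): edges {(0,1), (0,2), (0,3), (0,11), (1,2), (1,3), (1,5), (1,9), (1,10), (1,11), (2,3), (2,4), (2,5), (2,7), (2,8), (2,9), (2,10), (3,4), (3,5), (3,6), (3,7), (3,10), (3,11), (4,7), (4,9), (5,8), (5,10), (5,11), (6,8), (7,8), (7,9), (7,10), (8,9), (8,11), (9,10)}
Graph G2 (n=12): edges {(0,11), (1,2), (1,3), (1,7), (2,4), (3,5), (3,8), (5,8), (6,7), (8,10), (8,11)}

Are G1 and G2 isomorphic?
No, not isomorphic

The graphs are NOT isomorphic.

Connected components of G1: 1 component(s) with vertex sets [[0, 1, 2, 3, 4, 5, 6, 7, 8, 9, 10, 11]], sizes [12].
Connected components of G2: 2 component(s) with vertex sets [[9], [0, 1, 2, 3, 4, 5, 6, 7, 8, 10, 11]], sizes [1, 11].
The number of connected components (and the multiset of component sizes) is an isomorphism invariant — an isomorphism maps each component of G1 bijectively onto a component of G2. Since G1 has 1 component(s) and G2 has 2, they cannot be isomorphic.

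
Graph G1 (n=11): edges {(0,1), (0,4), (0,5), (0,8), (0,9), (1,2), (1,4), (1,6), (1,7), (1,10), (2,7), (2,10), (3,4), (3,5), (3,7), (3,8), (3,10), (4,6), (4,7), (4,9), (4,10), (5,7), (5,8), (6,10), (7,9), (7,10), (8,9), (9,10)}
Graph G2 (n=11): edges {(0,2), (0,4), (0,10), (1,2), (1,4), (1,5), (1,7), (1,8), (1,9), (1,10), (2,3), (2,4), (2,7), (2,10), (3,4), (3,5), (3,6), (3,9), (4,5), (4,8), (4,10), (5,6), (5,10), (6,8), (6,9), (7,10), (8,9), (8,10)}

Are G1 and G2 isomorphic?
Yes, isomorphic

The graphs are isomorphic.
One valid mapping φ: V(G1) → V(G2): 0→3, 1→2, 2→7, 3→8, 4→4, 5→9, 6→0, 7→1, 8→6, 9→5, 10→10

Verify φ preserves adjacency — for each edge of G1, its image is an edge of G2:
  (0,1) → (φ(0),φ(1)) = (2,3) ∈ E(G2) ✓
  (0,4) → (φ(0),φ(4)) = (3,4) ∈ E(G2) ✓
  (0,5) → (φ(0),φ(5)) = (3,9) ∈ E(G2) ✓
  (0,8) → (φ(0),φ(8)) = (3,6) ∈ E(G2) ✓
  (0,9) → (φ(0),φ(9)) = (3,5) ∈ E(G2) ✓
  (1,2) → (φ(1),φ(2)) = (2,7) ∈ E(G2) ✓
  (1,4) → (φ(1),φ(4)) = (2,4) ∈ E(G2) ✓
  (1,6) → (φ(1),φ(6)) = (0,2) ∈ E(G2) ✓
  (1,7) → (φ(1),φ(7)) = (1,2) ∈ E(G2) ✓
  (1,10) → (φ(1),φ(10)) = (2,10) ∈ E(G2) ✓
  (2,7) → (φ(2),φ(7)) = (1,7) ∈ E(G2) ✓
  (2,10) → (φ(2),φ(10)) = (7,10) ∈ E(G2) ✓
  (3,4) → (φ(3),φ(4)) = (4,8) ∈ E(G2) ✓
  (3,5) → (φ(3),φ(5)) = (8,9) ∈ E(G2) ✓
  (3,7) → (φ(3),φ(7)) = (1,8) ∈ E(G2) ✓
  (3,8) → (φ(3),φ(8)) = (6,8) ∈ E(G2) ✓
  (3,10) → (φ(3),φ(10)) = (8,10) ∈ E(G2) ✓
  (4,6) → (φ(4),φ(6)) = (0,4) ∈ E(G2) ✓
  (4,7) → (φ(4),φ(7)) = (1,4) ∈ E(G2) ✓
  (4,9) → (φ(4),φ(9)) = (4,5) ∈ E(G2) ✓
  (4,10) → (φ(4),φ(10)) = (4,10) ∈ E(G2) ✓
  (5,7) → (φ(5),φ(7)) = (1,9) ∈ E(G2) ✓
  (5,8) → (φ(5),φ(8)) = (6,9) ∈ E(G2) ✓
  (6,10) → (φ(6),φ(10)) = (0,10) ∈ E(G2) ✓
  (7,9) → (φ(7),φ(9)) = (1,5) ∈ E(G2) ✓
  (7,10) → (φ(7),φ(10)) = (1,10) ∈ E(G2) ✓
  (8,9) → (φ(8),φ(9)) = (5,6) ∈ E(G2) ✓
  (9,10) → (φ(9),φ(10)) = (5,10) ∈ E(G2) ✓
All 28 edges of G1 map to edges of G2, and |E(G1)| = |E(G2)| = 28, so φ is a bijection on edges as well as vertices. Hence G1 ≅ G2.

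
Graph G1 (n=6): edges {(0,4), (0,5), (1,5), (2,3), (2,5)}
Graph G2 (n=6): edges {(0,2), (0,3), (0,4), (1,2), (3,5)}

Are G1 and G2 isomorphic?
Yes, isomorphic

The graphs are isomorphic.
One valid mapping φ: V(G1) → V(G2): 0→2, 1→4, 2→3, 3→5, 4→1, 5→0

Verify φ preserves adjacency — for each edge of G1, its image is an edge of G2:
  (0,4) → (φ(0),φ(4)) = (1,2) ∈ E(G2) ✓
  (0,5) → (φ(0),φ(5)) = (0,2) ∈ E(G2) ✓
  (1,5) → (φ(1),φ(5)) = (0,4) ∈ E(G2) ✓
  (2,3) → (φ(2),φ(3)) = (3,5) ∈ E(G2) ✓
  (2,5) → (φ(2),φ(5)) = (0,3) ∈ E(G2) ✓
All 5 edges of G1 map to edges of G2, and |E(G1)| = |E(G2)| = 5, so φ is a bijection on edges as well as vertices. Hence G1 ≅ G2.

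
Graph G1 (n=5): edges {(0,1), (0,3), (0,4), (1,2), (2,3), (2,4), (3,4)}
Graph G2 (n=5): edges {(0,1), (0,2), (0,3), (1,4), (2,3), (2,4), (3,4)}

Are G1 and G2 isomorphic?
Yes, isomorphic

The graphs are isomorphic.
One valid mapping φ: V(G1) → V(G2): 0→0, 1→1, 2→4, 3→3, 4→2

Verify φ preserves adjacency — for each edge of G1, its image is an edge of G2:
  (0,1) → (φ(0),φ(1)) = (0,1) ∈ E(G2) ✓
  (0,3) → (φ(0),φ(3)) = (0,3) ∈ E(G2) ✓
  (0,4) → (φ(0),φ(4)) = (0,2) ∈ E(G2) ✓
  (1,2) → (φ(1),φ(2)) = (1,4) ∈ E(G2) ✓
  (2,3) → (φ(2),φ(3)) = (3,4) ∈ E(G2) ✓
  (2,4) → (φ(2),φ(4)) = (2,4) ∈ E(G2) ✓
  (3,4) → (φ(3),φ(4)) = (2,3) ∈ E(G2) ✓
All 7 edges of G1 map to edges of G2, and |E(G1)| = |E(G2)| = 7, so φ is a bijection on edges as well as vertices. Hence G1 ≅ G2.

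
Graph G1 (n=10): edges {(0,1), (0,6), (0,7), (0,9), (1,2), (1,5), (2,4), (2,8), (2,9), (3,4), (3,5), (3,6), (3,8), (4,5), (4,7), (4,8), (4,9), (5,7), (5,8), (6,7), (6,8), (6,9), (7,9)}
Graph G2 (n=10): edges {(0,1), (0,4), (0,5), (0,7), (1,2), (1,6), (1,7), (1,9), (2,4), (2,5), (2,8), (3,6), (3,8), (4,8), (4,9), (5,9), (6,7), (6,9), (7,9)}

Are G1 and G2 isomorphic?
No, not isomorphic

The graphs are NOT isomorphic.

Degrees in G1: deg(0)=4, deg(1)=3, deg(2)=4, deg(3)=4, deg(4)=6, deg(5)=5, deg(6)=5, deg(7)=5, deg(8)=5, deg(9)=5.
Sorted degree sequence of G1: [6, 5, 5, 5, 5, 5, 4, 4, 4, 3].
Degrees in G2: deg(0)=4, deg(1)=5, deg(2)=4, deg(3)=2, deg(4)=4, deg(5)=3, deg(6)=4, deg(7)=4, deg(8)=3, deg(9)=5.
Sorted degree sequence of G2: [5, 5, 4, 4, 4, 4, 4, 3, 3, 2].
The (sorted) degree sequence is an isomorphism invariant, so since G1 and G2 have different degree sequences they cannot be isomorphic.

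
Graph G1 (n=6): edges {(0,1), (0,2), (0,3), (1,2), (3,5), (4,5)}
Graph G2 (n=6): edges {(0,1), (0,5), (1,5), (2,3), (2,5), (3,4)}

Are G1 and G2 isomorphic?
Yes, isomorphic

The graphs are isomorphic.
One valid mapping φ: V(G1) → V(G2): 0→5, 1→1, 2→0, 3→2, 4→4, 5→3

Verify φ preserves adjacency — for each edge of G1, its image is an edge of G2:
  (0,1) → (φ(0),φ(1)) = (1,5) ∈ E(G2) ✓
  (0,2) → (φ(0),φ(2)) = (0,5) ∈ E(G2) ✓
  (0,3) → (φ(0),φ(3)) = (2,5) ∈ E(G2) ✓
  (1,2) → (φ(1),φ(2)) = (0,1) ∈ E(G2) ✓
  (3,5) → (φ(3),φ(5)) = (2,3) ∈ E(G2) ✓
  (4,5) → (φ(4),φ(5)) = (3,4) ∈ E(G2) ✓
All 6 edges of G1 map to edges of G2, and |E(G1)| = |E(G2)| = 6, so φ is a bijection on edges as well as vertices. Hence G1 ≅ G2.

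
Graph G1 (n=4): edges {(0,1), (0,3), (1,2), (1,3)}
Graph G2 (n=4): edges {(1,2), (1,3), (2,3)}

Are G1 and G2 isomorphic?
No, not isomorphic

The graphs are NOT isomorphic.

Degrees in G1: deg(0)=2, deg(1)=3, deg(2)=1, deg(3)=2.
Sorted degree sequence of G1: [3, 2, 2, 1].
Degrees in G2: deg(0)=0, deg(1)=2, deg(2)=2, deg(3)=2.
Sorted degree sequence of G2: [2, 2, 2, 0].
The (sorted) degree sequence is an isomorphism invariant, so since G1 and G2 have different degree sequences they cannot be isomorphic.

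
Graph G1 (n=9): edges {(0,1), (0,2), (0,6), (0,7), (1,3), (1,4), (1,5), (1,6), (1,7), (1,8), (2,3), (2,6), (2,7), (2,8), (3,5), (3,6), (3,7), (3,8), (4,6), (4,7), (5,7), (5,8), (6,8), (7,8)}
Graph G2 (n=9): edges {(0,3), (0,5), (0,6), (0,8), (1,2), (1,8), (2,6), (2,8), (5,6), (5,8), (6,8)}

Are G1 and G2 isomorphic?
No, not isomorphic

The graphs are NOT isomorphic.

Connected components of G1: 1 component(s) with vertex sets [[0, 1, 2, 3, 4, 5, 6, 7, 8]], sizes [9].
Connected components of G2: 3 component(s) with vertex sets [[4], [7], [0, 1, 2, 3, 5, 6, 8]], sizes [1, 1, 7].
The number of connected components (and the multiset of component sizes) is an isomorphism invariant — an isomorphism maps each component of G1 bijectively onto a component of G2. Since G1 has 1 component(s) and G2 has 3, they cannot be isomorphic.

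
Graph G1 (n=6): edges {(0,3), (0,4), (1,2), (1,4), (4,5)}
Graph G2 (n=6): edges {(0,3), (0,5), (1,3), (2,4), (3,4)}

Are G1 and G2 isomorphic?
Yes, isomorphic

The graphs are isomorphic.
One valid mapping φ: V(G1) → V(G2): 0→0, 1→4, 2→2, 3→5, 4→3, 5→1

Verify φ preserves adjacency — for each edge of G1, its image is an edge of G2:
  (0,3) → (φ(0),φ(3)) = (0,5) ∈ E(G2) ✓
  (0,4) → (φ(0),φ(4)) = (0,3) ∈ E(G2) ✓
  (1,2) → (φ(1),φ(2)) = (2,4) ∈ E(G2) ✓
  (1,4) → (φ(1),φ(4)) = (3,4) ∈ E(G2) ✓
  (4,5) → (φ(4),φ(5)) = (1,3) ∈ E(G2) ✓
All 5 edges of G1 map to edges of G2, and |E(G1)| = |E(G2)| = 5, so φ is a bijection on edges as well as vertices. Hence G1 ≅ G2.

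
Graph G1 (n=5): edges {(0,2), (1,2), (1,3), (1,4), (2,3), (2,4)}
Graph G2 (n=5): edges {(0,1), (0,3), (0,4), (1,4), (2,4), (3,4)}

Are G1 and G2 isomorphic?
Yes, isomorphic

The graphs are isomorphic.
One valid mapping φ: V(G1) → V(G2): 0→2, 1→0, 2→4, 3→1, 4→3

Verify φ preserves adjacency — for each edge of G1, its image is an edge of G2:
  (0,2) → (φ(0),φ(2)) = (2,4) ∈ E(G2) ✓
  (1,2) → (φ(1),φ(2)) = (0,4) ∈ E(G2) ✓
  (1,3) → (φ(1),φ(3)) = (0,1) ∈ E(G2) ✓
  (1,4) → (φ(1),φ(4)) = (0,3) ∈ E(G2) ✓
  (2,3) → (φ(2),φ(3)) = (1,4) ∈ E(G2) ✓
  (2,4) → (φ(2),φ(4)) = (3,4) ∈ E(G2) ✓
All 6 edges of G1 map to edges of G2, and |E(G1)| = |E(G2)| = 6, so φ is a bijection on edges as well as vertices. Hence G1 ≅ G2.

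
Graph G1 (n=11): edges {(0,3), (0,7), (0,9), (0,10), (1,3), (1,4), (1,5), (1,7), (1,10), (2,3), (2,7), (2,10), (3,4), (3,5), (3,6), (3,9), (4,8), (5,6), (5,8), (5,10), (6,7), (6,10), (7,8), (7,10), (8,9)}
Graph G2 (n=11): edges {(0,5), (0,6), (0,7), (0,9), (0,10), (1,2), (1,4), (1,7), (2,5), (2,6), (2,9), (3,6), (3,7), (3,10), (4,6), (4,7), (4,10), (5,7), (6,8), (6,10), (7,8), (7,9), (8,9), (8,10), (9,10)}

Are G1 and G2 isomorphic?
Yes, isomorphic

The graphs are isomorphic.
One valid mapping φ: V(G1) → V(G2): 0→4, 1→0, 2→3, 3→7, 4→5, 5→9, 6→8, 7→6, 8→2, 9→1, 10→10

Verify φ preserves adjacency — for each edge of G1, its image is an edge of G2:
  (0,3) → (φ(0),φ(3)) = (4,7) ∈ E(G2) ✓
  (0,7) → (φ(0),φ(7)) = (4,6) ∈ E(G2) ✓
  (0,9) → (φ(0),φ(9)) = (1,4) ∈ E(G2) ✓
  (0,10) → (φ(0),φ(10)) = (4,10) ∈ E(G2) ✓
  (1,3) → (φ(1),φ(3)) = (0,7) ∈ E(G2) ✓
  (1,4) → (φ(1),φ(4)) = (0,5) ∈ E(G2) ✓
  (1,5) → (φ(1),φ(5)) = (0,9) ∈ E(G2) ✓
  (1,7) → (φ(1),φ(7)) = (0,6) ∈ E(G2) ✓
  (1,10) → (φ(1),φ(10)) = (0,10) ∈ E(G2) ✓
  (2,3) → (φ(2),φ(3)) = (3,7) ∈ E(G2) ✓
  (2,7) → (φ(2),φ(7)) = (3,6) ∈ E(G2) ✓
  (2,10) → (φ(2),φ(10)) = (3,10) ∈ E(G2) ✓
  (3,4) → (φ(3),φ(4)) = (5,7) ∈ E(G2) ✓
  (3,5) → (φ(3),φ(5)) = (7,9) ∈ E(G2) ✓
  (3,6) → (φ(3),φ(6)) = (7,8) ∈ E(G2) ✓
  (3,9) → (φ(3),φ(9)) = (1,7) ∈ E(G2) ✓
  (4,8) → (φ(4),φ(8)) = (2,5) ∈ E(G2) ✓
  (5,6) → (φ(5),φ(6)) = (8,9) ∈ E(G2) ✓
  (5,8) → (φ(5),φ(8)) = (2,9) ∈ E(G2) ✓
  (5,10) → (φ(5),φ(10)) = (9,10) ∈ E(G2) ✓
  (6,7) → (φ(6),φ(7)) = (6,8) ∈ E(G2) ✓
  (6,10) → (φ(6),φ(10)) = (8,10) ∈ E(G2) ✓
  (7,8) → (φ(7),φ(8)) = (2,6) ∈ E(G2) ✓
  (7,10) → (φ(7),φ(10)) = (6,10) ∈ E(G2) ✓
  (8,9) → (φ(8),φ(9)) = (1,2) ∈ E(G2) ✓
All 25 edges of G1 map to edges of G2, and |E(G1)| = |E(G2)| = 25, so φ is a bijection on edges as well as vertices. Hence G1 ≅ G2.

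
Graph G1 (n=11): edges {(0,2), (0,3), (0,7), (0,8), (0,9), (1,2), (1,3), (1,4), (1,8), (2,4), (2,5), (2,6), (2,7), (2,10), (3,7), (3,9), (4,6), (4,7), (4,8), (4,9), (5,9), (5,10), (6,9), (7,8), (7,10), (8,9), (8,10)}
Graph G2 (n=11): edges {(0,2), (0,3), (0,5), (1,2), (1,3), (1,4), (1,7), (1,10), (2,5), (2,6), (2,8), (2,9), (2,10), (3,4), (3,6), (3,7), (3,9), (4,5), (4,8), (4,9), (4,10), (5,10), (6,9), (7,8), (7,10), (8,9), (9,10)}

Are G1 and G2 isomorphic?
Yes, isomorphic

The graphs are isomorphic.
One valid mapping φ: V(G1) → V(G2): 0→1, 1→8, 2→2, 3→7, 4→9, 5→0, 6→6, 7→10, 8→4, 9→3, 10→5

Verify φ preserves adjacency — for each edge of G1, its image is an edge of G2:
  (0,2) → (φ(0),φ(2)) = (1,2) ∈ E(G2) ✓
  (0,3) → (φ(0),φ(3)) = (1,7) ∈ E(G2) ✓
  (0,7) → (φ(0),φ(7)) = (1,10) ∈ E(G2) ✓
  (0,8) → (φ(0),φ(8)) = (1,4) ∈ E(G2) ✓
  (0,9) → (φ(0),φ(9)) = (1,3) ∈ E(G2) ✓
  (1,2) → (φ(1),φ(2)) = (2,8) ∈ E(G2) ✓
  (1,3) → (φ(1),φ(3)) = (7,8) ∈ E(G2) ✓
  (1,4) → (φ(1),φ(4)) = (8,9) ∈ E(G2) ✓
  (1,8) → (φ(1),φ(8)) = (4,8) ∈ E(G2) ✓
  (2,4) → (φ(2),φ(4)) = (2,9) ∈ E(G2) ✓
  (2,5) → (φ(2),φ(5)) = (0,2) ∈ E(G2) ✓
  (2,6) → (φ(2),φ(6)) = (2,6) ∈ E(G2) ✓
  (2,7) → (φ(2),φ(7)) = (2,10) ∈ E(G2) ✓
  (2,10) → (φ(2),φ(10)) = (2,5) ∈ E(G2) ✓
  (3,7) → (φ(3),φ(7)) = (7,10) ∈ E(G2) ✓
  (3,9) → (φ(3),φ(9)) = (3,7) ∈ E(G2) ✓
  (4,6) → (φ(4),φ(6)) = (6,9) ∈ E(G2) ✓
  (4,7) → (φ(4),φ(7)) = (9,10) ∈ E(G2) ✓
  (4,8) → (φ(4),φ(8)) = (4,9) ∈ E(G2) ✓
  (4,9) → (φ(4),φ(9)) = (3,9) ∈ E(G2) ✓
  (5,9) → (φ(5),φ(9)) = (0,3) ∈ E(G2) ✓
  (5,10) → (φ(5),φ(10)) = (0,5) ∈ E(G2) ✓
  (6,9) → (φ(6),φ(9)) = (3,6) ∈ E(G2) ✓
  (7,8) → (φ(7),φ(8)) = (4,10) ∈ E(G2) ✓
  (7,10) → (φ(7),φ(10)) = (5,10) ∈ E(G2) ✓
  (8,9) → (φ(8),φ(9)) = (3,4) ∈ E(G2) ✓
  (8,10) → (φ(8),φ(10)) = (4,5) ∈ E(G2) ✓
All 27 edges of G1 map to edges of G2, and |E(G1)| = |E(G2)| = 27, so φ is a bijection on edges as well as vertices. Hence G1 ≅ G2.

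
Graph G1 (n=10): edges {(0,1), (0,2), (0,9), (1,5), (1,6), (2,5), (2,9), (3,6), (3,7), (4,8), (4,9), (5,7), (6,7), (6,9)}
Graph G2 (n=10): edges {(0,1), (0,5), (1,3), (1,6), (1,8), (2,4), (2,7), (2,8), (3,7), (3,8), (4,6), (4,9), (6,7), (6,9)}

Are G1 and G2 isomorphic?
Yes, isomorphic

The graphs are isomorphic.
One valid mapping φ: V(G1) → V(G2): 0→3, 1→7, 2→8, 3→9, 4→0, 5→2, 6→6, 7→4, 8→5, 9→1

Verify φ preserves adjacency — for each edge of G1, its image is an edge of G2:
  (0,1) → (φ(0),φ(1)) = (3,7) ∈ E(G2) ✓
  (0,2) → (φ(0),φ(2)) = (3,8) ∈ E(G2) ✓
  (0,9) → (φ(0),φ(9)) = (1,3) ∈ E(G2) ✓
  (1,5) → (φ(1),φ(5)) = (2,7) ∈ E(G2) ✓
  (1,6) → (φ(1),φ(6)) = (6,7) ∈ E(G2) ✓
  (2,5) → (φ(2),φ(5)) = (2,8) ∈ E(G2) ✓
  (2,9) → (φ(2),φ(9)) = (1,8) ∈ E(G2) ✓
  (3,6) → (φ(3),φ(6)) = (6,9) ∈ E(G2) ✓
  (3,7) → (φ(3),φ(7)) = (4,9) ∈ E(G2) ✓
  (4,8) → (φ(4),φ(8)) = (0,5) ∈ E(G2) ✓
  (4,9) → (φ(4),φ(9)) = (0,1) ∈ E(G2) ✓
  (5,7) → (φ(5),φ(7)) = (2,4) ∈ E(G2) ✓
  (6,7) → (φ(6),φ(7)) = (4,6) ∈ E(G2) ✓
  (6,9) → (φ(6),φ(9)) = (1,6) ∈ E(G2) ✓
All 14 edges of G1 map to edges of G2, and |E(G1)| = |E(G2)| = 14, so φ is a bijection on edges as well as vertices. Hence G1 ≅ G2.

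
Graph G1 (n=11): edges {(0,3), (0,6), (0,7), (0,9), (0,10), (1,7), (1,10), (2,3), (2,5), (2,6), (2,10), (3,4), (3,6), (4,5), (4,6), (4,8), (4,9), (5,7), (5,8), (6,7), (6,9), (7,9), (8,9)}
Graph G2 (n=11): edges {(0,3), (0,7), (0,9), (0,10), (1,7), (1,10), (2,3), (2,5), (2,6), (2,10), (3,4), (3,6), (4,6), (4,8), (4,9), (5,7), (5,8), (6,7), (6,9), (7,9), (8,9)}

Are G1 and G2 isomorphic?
No, not isomorphic

The graphs are NOT isomorphic.

Counting edges: G1 has 23 edge(s); G2 has 21 edge(s).
Edge count is an isomorphism invariant (a bijection on vertices induces a bijection on edges), so differing edge counts rule out isomorphism.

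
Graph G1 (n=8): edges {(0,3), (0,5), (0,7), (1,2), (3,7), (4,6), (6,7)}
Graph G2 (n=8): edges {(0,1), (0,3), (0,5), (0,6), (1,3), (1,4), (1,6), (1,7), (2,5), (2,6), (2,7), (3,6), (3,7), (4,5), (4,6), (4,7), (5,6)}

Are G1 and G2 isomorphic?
No, not isomorphic

The graphs are NOT isomorphic.

Degrees in G1: deg(0)=3, deg(1)=1, deg(2)=1, deg(3)=2, deg(4)=1, deg(5)=1, deg(6)=2, deg(7)=3.
Sorted degree sequence of G1: [3, 3, 2, 2, 1, 1, 1, 1].
Degrees in G2: deg(0)=4, deg(1)=5, deg(2)=3, deg(3)=4, deg(4)=4, deg(5)=4, deg(6)=6, deg(7)=4.
Sorted degree sequence of G2: [6, 5, 4, 4, 4, 4, 4, 3].
The (sorted) degree sequence is an isomorphism invariant, so since G1 and G2 have different degree sequences they cannot be isomorphic.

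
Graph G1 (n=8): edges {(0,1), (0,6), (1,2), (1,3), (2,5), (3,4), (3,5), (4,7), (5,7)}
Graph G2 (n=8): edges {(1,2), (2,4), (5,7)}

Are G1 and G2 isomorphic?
No, not isomorphic

The graphs are NOT isomorphic.

Connected components of G1: 1 component(s) with vertex sets [[0, 1, 2, 3, 4, 5, 6, 7]], sizes [8].
Connected components of G2: 5 component(s) with vertex sets [[0], [3], [6], [5, 7], [1, 2, 4]], sizes [1, 1, 1, 2, 3].
The number of connected components (and the multiset of component sizes) is an isomorphism invariant — an isomorphism maps each component of G1 bijectively onto a component of G2. Since G1 has 1 component(s) and G2 has 5, they cannot be isomorphic.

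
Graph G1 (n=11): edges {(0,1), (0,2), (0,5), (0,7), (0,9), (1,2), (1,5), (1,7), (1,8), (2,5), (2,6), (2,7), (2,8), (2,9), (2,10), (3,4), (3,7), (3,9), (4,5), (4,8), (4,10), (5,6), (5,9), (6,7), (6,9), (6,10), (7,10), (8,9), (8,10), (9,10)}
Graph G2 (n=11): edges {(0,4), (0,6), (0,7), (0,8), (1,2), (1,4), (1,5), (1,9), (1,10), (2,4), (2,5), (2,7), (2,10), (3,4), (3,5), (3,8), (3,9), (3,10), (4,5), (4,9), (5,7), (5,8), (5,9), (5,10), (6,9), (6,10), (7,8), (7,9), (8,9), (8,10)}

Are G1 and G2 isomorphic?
Yes, isomorphic

The graphs are isomorphic.
One valid mapping φ: V(G1) → V(G2): 0→1, 1→2, 2→5, 3→6, 4→0, 5→4, 6→3, 7→10, 8→7, 9→9, 10→8

Verify φ preserves adjacency — for each edge of G1, its image is an edge of G2:
  (0,1) → (φ(0),φ(1)) = (1,2) ∈ E(G2) ✓
  (0,2) → (φ(0),φ(2)) = (1,5) ∈ E(G2) ✓
  (0,5) → (φ(0),φ(5)) = (1,4) ∈ E(G2) ✓
  (0,7) → (φ(0),φ(7)) = (1,10) ∈ E(G2) ✓
  (0,9) → (φ(0),φ(9)) = (1,9) ∈ E(G2) ✓
  (1,2) → (φ(1),φ(2)) = (2,5) ∈ E(G2) ✓
  (1,5) → (φ(1),φ(5)) = (2,4) ∈ E(G2) ✓
  (1,7) → (φ(1),φ(7)) = (2,10) ∈ E(G2) ✓
  (1,8) → (φ(1),φ(8)) = (2,7) ∈ E(G2) ✓
  (2,5) → (φ(2),φ(5)) = (4,5) ∈ E(G2) ✓
  (2,6) → (φ(2),φ(6)) = (3,5) ∈ E(G2) ✓
  (2,7) → (φ(2),φ(7)) = (5,10) ∈ E(G2) ✓
  (2,8) → (φ(2),φ(8)) = (5,7) ∈ E(G2) ✓
  (2,9) → (φ(2),φ(9)) = (5,9) ∈ E(G2) ✓
  (2,10) → (φ(2),φ(10)) = (5,8) ∈ E(G2) ✓
  (3,4) → (φ(3),φ(4)) = (0,6) ∈ E(G2) ✓
  (3,7) → (φ(3),φ(7)) = (6,10) ∈ E(G2) ✓
  (3,9) → (φ(3),φ(9)) = (6,9) ∈ E(G2) ✓
  (4,5) → (φ(4),φ(5)) = (0,4) ∈ E(G2) ✓
  (4,8) → (φ(4),φ(8)) = (0,7) ∈ E(G2) ✓
  (4,10) → (φ(4),φ(10)) = (0,8) ∈ E(G2) ✓
  (5,6) → (φ(5),φ(6)) = (3,4) ∈ E(G2) ✓
  (5,9) → (φ(5),φ(9)) = (4,9) ∈ E(G2) ✓
  (6,7) → (φ(6),φ(7)) = (3,10) ∈ E(G2) ✓
  (6,9) → (φ(6),φ(9)) = (3,9) ∈ E(G2) ✓
  (6,10) → (φ(6),φ(10)) = (3,8) ∈ E(G2) ✓
  (7,10) → (φ(7),φ(10)) = (8,10) ∈ E(G2) ✓
  (8,9) → (φ(8),φ(9)) = (7,9) ∈ E(G2) ✓
  (8,10) → (φ(8),φ(10)) = (7,8) ∈ E(G2) ✓
  (9,10) → (φ(9),φ(10)) = (8,9) ∈ E(G2) ✓
All 30 edges of G1 map to edges of G2, and |E(G1)| = |E(G2)| = 30, so φ is a bijection on edges as well as vertices. Hence G1 ≅ G2.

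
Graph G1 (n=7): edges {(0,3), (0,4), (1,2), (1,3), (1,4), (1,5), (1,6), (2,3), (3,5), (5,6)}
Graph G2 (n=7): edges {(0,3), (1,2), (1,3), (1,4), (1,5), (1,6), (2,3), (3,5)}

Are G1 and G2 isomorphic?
No, not isomorphic

The graphs are NOT isomorphic.

Counting edges: G1 has 10 edge(s); G2 has 8 edge(s).
Edge count is an isomorphism invariant (a bijection on vertices induces a bijection on edges), so differing edge counts rule out isomorphism.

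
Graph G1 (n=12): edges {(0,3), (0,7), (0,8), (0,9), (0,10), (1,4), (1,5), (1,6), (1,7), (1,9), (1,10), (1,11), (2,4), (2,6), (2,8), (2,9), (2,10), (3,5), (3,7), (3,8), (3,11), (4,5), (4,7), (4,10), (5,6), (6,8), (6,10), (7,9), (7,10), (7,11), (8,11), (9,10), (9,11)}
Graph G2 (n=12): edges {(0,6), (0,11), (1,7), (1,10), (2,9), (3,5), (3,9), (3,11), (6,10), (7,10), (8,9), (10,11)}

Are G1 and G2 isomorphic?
No, not isomorphic

The graphs are NOT isomorphic.

Connected components of G1: 1 component(s) with vertex sets [[0, 1, 2, 3, 4, 5, 6, 7, 8, 9, 10, 11]], sizes [12].
Connected components of G2: 2 component(s) with vertex sets [[4], [0, 1, 2, 3, 5, 6, 7, 8, 9, 10, 11]], sizes [1, 11].
The number of connected components (and the multiset of component sizes) is an isomorphism invariant — an isomorphism maps each component of G1 bijectively onto a component of G2. Since G1 has 1 component(s) and G2 has 2, they cannot be isomorphic.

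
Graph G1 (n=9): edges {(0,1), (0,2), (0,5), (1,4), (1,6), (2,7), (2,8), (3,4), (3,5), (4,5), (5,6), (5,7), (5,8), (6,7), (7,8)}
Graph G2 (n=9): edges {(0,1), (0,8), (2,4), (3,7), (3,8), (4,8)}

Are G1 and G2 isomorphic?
No, not isomorphic

The graphs are NOT isomorphic.

Connected components of G1: 1 component(s) with vertex sets [[0, 1, 2, 3, 4, 5, 6, 7, 8]], sizes [9].
Connected components of G2: 3 component(s) with vertex sets [[5], [6], [0, 1, 2, 3, 4, 7, 8]], sizes [1, 1, 7].
The number of connected components (and the multiset of component sizes) is an isomorphism invariant — an isomorphism maps each component of G1 bijectively onto a component of G2. Since G1 has 1 component(s) and G2 has 3, they cannot be isomorphic.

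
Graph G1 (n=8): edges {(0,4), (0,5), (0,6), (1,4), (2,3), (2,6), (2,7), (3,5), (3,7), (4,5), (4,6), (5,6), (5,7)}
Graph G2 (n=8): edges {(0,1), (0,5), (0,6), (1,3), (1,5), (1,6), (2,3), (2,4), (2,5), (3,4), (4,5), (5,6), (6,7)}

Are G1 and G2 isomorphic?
Yes, isomorphic

The graphs are isomorphic.
One valid mapping φ: V(G1) → V(G2): 0→0, 1→7, 2→3, 3→2, 4→6, 5→5, 6→1, 7→4

Verify φ preserves adjacency — for each edge of G1, its image is an edge of G2:
  (0,4) → (φ(0),φ(4)) = (0,6) ∈ E(G2) ✓
  (0,5) → (φ(0),φ(5)) = (0,5) ∈ E(G2) ✓
  (0,6) → (φ(0),φ(6)) = (0,1) ∈ E(G2) ✓
  (1,4) → (φ(1),φ(4)) = (6,7) ∈ E(G2) ✓
  (2,3) → (φ(2),φ(3)) = (2,3) ∈ E(G2) ✓
  (2,6) → (φ(2),φ(6)) = (1,3) ∈ E(G2) ✓
  (2,7) → (φ(2),φ(7)) = (3,4) ∈ E(G2) ✓
  (3,5) → (φ(3),φ(5)) = (2,5) ∈ E(G2) ✓
  (3,7) → (φ(3),φ(7)) = (2,4) ∈ E(G2) ✓
  (4,5) → (φ(4),φ(5)) = (5,6) ∈ E(G2) ✓
  (4,6) → (φ(4),φ(6)) = (1,6) ∈ E(G2) ✓
  (5,6) → (φ(5),φ(6)) = (1,5) ∈ E(G2) ✓
  (5,7) → (φ(5),φ(7)) = (4,5) ∈ E(G2) ✓
All 13 edges of G1 map to edges of G2, and |E(G1)| = |E(G2)| = 13, so φ is a bijection on edges as well as vertices. Hence G1 ≅ G2.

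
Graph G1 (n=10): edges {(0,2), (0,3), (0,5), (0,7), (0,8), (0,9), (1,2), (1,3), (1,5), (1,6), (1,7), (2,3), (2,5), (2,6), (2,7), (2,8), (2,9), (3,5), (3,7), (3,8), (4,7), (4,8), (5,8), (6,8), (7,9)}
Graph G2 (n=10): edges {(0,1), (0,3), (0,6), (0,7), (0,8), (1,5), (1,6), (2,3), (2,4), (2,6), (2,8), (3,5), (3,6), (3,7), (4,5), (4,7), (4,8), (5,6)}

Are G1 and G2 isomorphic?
No, not isomorphic

The graphs are NOT isomorphic.

Connected components of G1: 1 component(s) with vertex sets [[0, 1, 2, 3, 4, 5, 6, 7, 8, 9]], sizes [10].
Connected components of G2: 2 component(s) with vertex sets [[9], [0, 1, 2, 3, 4, 5, 6, 7, 8]], sizes [1, 9].
The number of connected components (and the multiset of component sizes) is an isomorphism invariant — an isomorphism maps each component of G1 bijectively onto a component of G2. Since G1 has 1 component(s) and G2 has 2, they cannot be isomorphic.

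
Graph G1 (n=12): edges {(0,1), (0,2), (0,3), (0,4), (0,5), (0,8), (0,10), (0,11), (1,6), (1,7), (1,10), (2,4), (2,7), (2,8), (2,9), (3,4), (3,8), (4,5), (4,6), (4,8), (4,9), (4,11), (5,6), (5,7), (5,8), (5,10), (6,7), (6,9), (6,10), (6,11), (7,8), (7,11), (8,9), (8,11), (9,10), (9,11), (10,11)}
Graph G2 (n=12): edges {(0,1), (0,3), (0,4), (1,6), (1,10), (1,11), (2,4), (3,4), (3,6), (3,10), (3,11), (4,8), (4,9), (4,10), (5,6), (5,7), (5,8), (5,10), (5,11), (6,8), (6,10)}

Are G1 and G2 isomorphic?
No, not isomorphic

The graphs are NOT isomorphic.

Degrees in G1: deg(0)=8, deg(1)=4, deg(2)=5, deg(3)=3, deg(4)=8, deg(5)=6, deg(6)=7, deg(7)=6, deg(8)=8, deg(9)=6, deg(10)=6, deg(11)=7.
Sorted degree sequence of G1: [8, 8, 8, 7, 7, 6, 6, 6, 6, 5, 4, 3].
Degrees in G2: deg(0)=3, deg(1)=4, deg(2)=1, deg(3)=5, deg(4)=6, deg(5)=5, deg(6)=5, deg(7)=1, deg(8)=3, deg(9)=1, deg(10)=5, deg(11)=3.
Sorted degree sequence of G2: [6, 5, 5, 5, 5, 4, 3, 3, 3, 1, 1, 1].
The (sorted) degree sequence is an isomorphism invariant, so since G1 and G2 have different degree sequences they cannot be isomorphic.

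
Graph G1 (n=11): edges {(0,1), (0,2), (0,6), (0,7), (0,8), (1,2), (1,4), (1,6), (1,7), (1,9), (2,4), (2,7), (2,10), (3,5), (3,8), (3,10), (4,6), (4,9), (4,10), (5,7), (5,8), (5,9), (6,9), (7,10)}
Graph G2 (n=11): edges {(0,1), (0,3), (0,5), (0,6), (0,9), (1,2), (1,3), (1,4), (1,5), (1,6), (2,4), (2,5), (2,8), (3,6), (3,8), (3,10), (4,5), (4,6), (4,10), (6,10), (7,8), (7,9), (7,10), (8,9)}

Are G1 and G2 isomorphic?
Yes, isomorphic

The graphs are isomorphic.
One valid mapping φ: V(G1) → V(G2): 0→0, 1→1, 2→6, 3→7, 4→4, 5→8, 6→5, 7→3, 8→9, 9→2, 10→10

Verify φ preserves adjacency — for each edge of G1, its image is an edge of G2:
  (0,1) → (φ(0),φ(1)) = (0,1) ∈ E(G2) ✓
  (0,2) → (φ(0),φ(2)) = (0,6) ∈ E(G2) ✓
  (0,6) → (φ(0),φ(6)) = (0,5) ∈ E(G2) ✓
  (0,7) → (φ(0),φ(7)) = (0,3) ∈ E(G2) ✓
  (0,8) → (φ(0),φ(8)) = (0,9) ∈ E(G2) ✓
  (1,2) → (φ(1),φ(2)) = (1,6) ∈ E(G2) ✓
  (1,4) → (φ(1),φ(4)) = (1,4) ∈ E(G2) ✓
  (1,6) → (φ(1),φ(6)) = (1,5) ∈ E(G2) ✓
  (1,7) → (φ(1),φ(7)) = (1,3) ∈ E(G2) ✓
  (1,9) → (φ(1),φ(9)) = (1,2) ∈ E(G2) ✓
  (2,4) → (φ(2),φ(4)) = (4,6) ∈ E(G2) ✓
  (2,7) → (φ(2),φ(7)) = (3,6) ∈ E(G2) ✓
  (2,10) → (φ(2),φ(10)) = (6,10) ∈ E(G2) ✓
  (3,5) → (φ(3),φ(5)) = (7,8) ∈ E(G2) ✓
  (3,8) → (φ(3),φ(8)) = (7,9) ∈ E(G2) ✓
  (3,10) → (φ(3),φ(10)) = (7,10) ∈ E(G2) ✓
  (4,6) → (φ(4),φ(6)) = (4,5) ∈ E(G2) ✓
  (4,9) → (φ(4),φ(9)) = (2,4) ∈ E(G2) ✓
  (4,10) → (φ(4),φ(10)) = (4,10) ∈ E(G2) ✓
  (5,7) → (φ(5),φ(7)) = (3,8) ∈ E(G2) ✓
  (5,8) → (φ(5),φ(8)) = (8,9) ∈ E(G2) ✓
  (5,9) → (φ(5),φ(9)) = (2,8) ∈ E(G2) ✓
  (6,9) → (φ(6),φ(9)) = (2,5) ∈ E(G2) ✓
  (7,10) → (φ(7),φ(10)) = (3,10) ∈ E(G2) ✓
All 24 edges of G1 map to edges of G2, and |E(G1)| = |E(G2)| = 24, so φ is a bijection on edges as well as vertices. Hence G1 ≅ G2.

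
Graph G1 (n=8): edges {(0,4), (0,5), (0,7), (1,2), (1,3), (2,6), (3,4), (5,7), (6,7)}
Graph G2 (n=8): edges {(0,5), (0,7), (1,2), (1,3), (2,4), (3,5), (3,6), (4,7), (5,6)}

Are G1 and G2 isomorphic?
Yes, isomorphic

The graphs are isomorphic.
One valid mapping φ: V(G1) → V(G2): 0→5, 1→4, 2→2, 3→7, 4→0, 5→6, 6→1, 7→3

Verify φ preserves adjacency — for each edge of G1, its image is an edge of G2:
  (0,4) → (φ(0),φ(4)) = (0,5) ∈ E(G2) ✓
  (0,5) → (φ(0),φ(5)) = (5,6) ∈ E(G2) ✓
  (0,7) → (φ(0),φ(7)) = (3,5) ∈ E(G2) ✓
  (1,2) → (φ(1),φ(2)) = (2,4) ∈ E(G2) ✓
  (1,3) → (φ(1),φ(3)) = (4,7) ∈ E(G2) ✓
  (2,6) → (φ(2),φ(6)) = (1,2) ∈ E(G2) ✓
  (3,4) → (φ(3),φ(4)) = (0,7) ∈ E(G2) ✓
  (5,7) → (φ(5),φ(7)) = (3,6) ∈ E(G2) ✓
  (6,7) → (φ(6),φ(7)) = (1,3) ∈ E(G2) ✓
All 9 edges of G1 map to edges of G2, and |E(G1)| = |E(G2)| = 9, so φ is a bijection on edges as well as vertices. Hence G1 ≅ G2.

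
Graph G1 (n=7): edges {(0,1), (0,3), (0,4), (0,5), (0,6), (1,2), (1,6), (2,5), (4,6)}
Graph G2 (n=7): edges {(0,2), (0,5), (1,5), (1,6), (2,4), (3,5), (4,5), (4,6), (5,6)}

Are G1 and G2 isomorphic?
Yes, isomorphic

The graphs are isomorphic.
One valid mapping φ: V(G1) → V(G2): 0→5, 1→4, 2→2, 3→3, 4→1, 5→0, 6→6

Verify φ preserves adjacency — for each edge of G1, its image is an edge of G2:
  (0,1) → (φ(0),φ(1)) = (4,5) ∈ E(G2) ✓
  (0,3) → (φ(0),φ(3)) = (3,5) ∈ E(G2) ✓
  (0,4) → (φ(0),φ(4)) = (1,5) ∈ E(G2) ✓
  (0,5) → (φ(0),φ(5)) = (0,5) ∈ E(G2) ✓
  (0,6) → (φ(0),φ(6)) = (5,6) ∈ E(G2) ✓
  (1,2) → (φ(1),φ(2)) = (2,4) ∈ E(G2) ✓
  (1,6) → (φ(1),φ(6)) = (4,6) ∈ E(G2) ✓
  (2,5) → (φ(2),φ(5)) = (0,2) ∈ E(G2) ✓
  (4,6) → (φ(4),φ(6)) = (1,6) ∈ E(G2) ✓
All 9 edges of G1 map to edges of G2, and |E(G1)| = |E(G2)| = 9, so φ is a bijection on edges as well as vertices. Hence G1 ≅ G2.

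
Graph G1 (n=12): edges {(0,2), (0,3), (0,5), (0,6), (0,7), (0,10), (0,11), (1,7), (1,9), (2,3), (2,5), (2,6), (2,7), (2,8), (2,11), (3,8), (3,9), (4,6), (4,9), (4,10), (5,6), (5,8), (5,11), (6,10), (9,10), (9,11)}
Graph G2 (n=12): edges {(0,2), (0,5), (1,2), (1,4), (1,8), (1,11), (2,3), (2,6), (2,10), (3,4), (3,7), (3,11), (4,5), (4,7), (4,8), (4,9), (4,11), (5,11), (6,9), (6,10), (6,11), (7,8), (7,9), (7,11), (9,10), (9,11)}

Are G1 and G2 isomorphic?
Yes, isomorphic

The graphs are isomorphic.
One valid mapping φ: V(G1) → V(G2): 0→11, 1→0, 2→4, 3→1, 4→10, 5→7, 6→9, 7→5, 8→8, 9→2, 10→6, 11→3

Verify φ preserves adjacency — for each edge of G1, its image is an edge of G2:
  (0,2) → (φ(0),φ(2)) = (4,11) ∈ E(G2) ✓
  (0,3) → (φ(0),φ(3)) = (1,11) ∈ E(G2) ✓
  (0,5) → (φ(0),φ(5)) = (7,11) ∈ E(G2) ✓
  (0,6) → (φ(0),φ(6)) = (9,11) ∈ E(G2) ✓
  (0,7) → (φ(0),φ(7)) = (5,11) ∈ E(G2) ✓
  (0,10) → (φ(0),φ(10)) = (6,11) ∈ E(G2) ✓
  (0,11) → (φ(0),φ(11)) = (3,11) ∈ E(G2) ✓
  (1,7) → (φ(1),φ(7)) = (0,5) ∈ E(G2) ✓
  (1,9) → (φ(1),φ(9)) = (0,2) ∈ E(G2) ✓
  (2,3) → (φ(2),φ(3)) = (1,4) ∈ E(G2) ✓
  (2,5) → (φ(2),φ(5)) = (4,7) ∈ E(G2) ✓
  (2,6) → (φ(2),φ(6)) = (4,9) ∈ E(G2) ✓
  (2,7) → (φ(2),φ(7)) = (4,5) ∈ E(G2) ✓
  (2,8) → (φ(2),φ(8)) = (4,8) ∈ E(G2) ✓
  (2,11) → (φ(2),φ(11)) = (3,4) ∈ E(G2) ✓
  (3,8) → (φ(3),φ(8)) = (1,8) ∈ E(G2) ✓
  (3,9) → (φ(3),φ(9)) = (1,2) ∈ E(G2) ✓
  (4,6) → (φ(4),φ(6)) = (9,10) ∈ E(G2) ✓
  (4,9) → (φ(4),φ(9)) = (2,10) ∈ E(G2) ✓
  (4,10) → (φ(4),φ(10)) = (6,10) ∈ E(G2) ✓
  (5,6) → (φ(5),φ(6)) = (7,9) ∈ E(G2) ✓
  (5,8) → (φ(5),φ(8)) = (7,8) ∈ E(G2) ✓
  (5,11) → (φ(5),φ(11)) = (3,7) ∈ E(G2) ✓
  (6,10) → (φ(6),φ(10)) = (6,9) ∈ E(G2) ✓
  (9,10) → (φ(9),φ(10)) = (2,6) ∈ E(G2) ✓
  (9,11) → (φ(9),φ(11)) = (2,3) ∈ E(G2) ✓
All 26 edges of G1 map to edges of G2, and |E(G1)| = |E(G2)| = 26, so φ is a bijection on edges as well as vertices. Hence G1 ≅ G2.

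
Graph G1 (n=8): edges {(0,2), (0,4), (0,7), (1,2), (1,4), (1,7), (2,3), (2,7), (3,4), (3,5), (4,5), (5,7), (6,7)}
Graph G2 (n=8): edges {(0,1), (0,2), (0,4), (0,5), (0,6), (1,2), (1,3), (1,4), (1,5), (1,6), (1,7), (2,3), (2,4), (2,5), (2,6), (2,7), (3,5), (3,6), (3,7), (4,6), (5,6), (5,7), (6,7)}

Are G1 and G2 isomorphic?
No, not isomorphic

The graphs are NOT isomorphic.

Counting triangles (3-cliques): G1 has 3, G2 has 32.
Triangle count is an isomorphism invariant, so differing triangle counts rule out isomorphism.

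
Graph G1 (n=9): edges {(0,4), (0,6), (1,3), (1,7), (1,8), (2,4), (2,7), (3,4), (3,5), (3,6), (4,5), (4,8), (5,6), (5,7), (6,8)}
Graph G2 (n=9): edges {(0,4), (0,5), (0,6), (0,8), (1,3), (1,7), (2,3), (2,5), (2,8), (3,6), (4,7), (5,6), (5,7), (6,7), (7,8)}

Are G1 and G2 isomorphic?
Yes, isomorphic

The graphs are isomorphic.
One valid mapping φ: V(G1) → V(G2): 0→4, 1→2, 2→1, 3→5, 4→7, 5→6, 6→0, 7→3, 8→8

Verify φ preserves adjacency — for each edge of G1, its image is an edge of G2:
  (0,4) → (φ(0),φ(4)) = (4,7) ∈ E(G2) ✓
  (0,6) → (φ(0),φ(6)) = (0,4) ∈ E(G2) ✓
  (1,3) → (φ(1),φ(3)) = (2,5) ∈ E(G2) ✓
  (1,7) → (φ(1),φ(7)) = (2,3) ∈ E(G2) ✓
  (1,8) → (φ(1),φ(8)) = (2,8) ∈ E(G2) ✓
  (2,4) → (φ(2),φ(4)) = (1,7) ∈ E(G2) ✓
  (2,7) → (φ(2),φ(7)) = (1,3) ∈ E(G2) ✓
  (3,4) → (φ(3),φ(4)) = (5,7) ∈ E(G2) ✓
  (3,5) → (φ(3),φ(5)) = (5,6) ∈ E(G2) ✓
  (3,6) → (φ(3),φ(6)) = (0,5) ∈ E(G2) ✓
  (4,5) → (φ(4),φ(5)) = (6,7) ∈ E(G2) ✓
  (4,8) → (φ(4),φ(8)) = (7,8) ∈ E(G2) ✓
  (5,6) → (φ(5),φ(6)) = (0,6) ∈ E(G2) ✓
  (5,7) → (φ(5),φ(7)) = (3,6) ∈ E(G2) ✓
  (6,8) → (φ(6),φ(8)) = (0,8) ∈ E(G2) ✓
All 15 edges of G1 map to edges of G2, and |E(G1)| = |E(G2)| = 15, so φ is a bijection on edges as well as vertices. Hence G1 ≅ G2.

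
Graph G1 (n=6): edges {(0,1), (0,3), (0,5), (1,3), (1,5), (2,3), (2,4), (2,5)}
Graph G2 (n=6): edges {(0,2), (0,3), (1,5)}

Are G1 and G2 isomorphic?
No, not isomorphic

The graphs are NOT isomorphic.

Connected components of G1: 1 component(s) with vertex sets [[0, 1, 2, 3, 4, 5]], sizes [6].
Connected components of G2: 3 component(s) with vertex sets [[4], [1, 5], [0, 2, 3]], sizes [1, 2, 3].
The number of connected components (and the multiset of component sizes) is an isomorphism invariant — an isomorphism maps each component of G1 bijectively onto a component of G2. Since G1 has 1 component(s) and G2 has 3, they cannot be isomorphic.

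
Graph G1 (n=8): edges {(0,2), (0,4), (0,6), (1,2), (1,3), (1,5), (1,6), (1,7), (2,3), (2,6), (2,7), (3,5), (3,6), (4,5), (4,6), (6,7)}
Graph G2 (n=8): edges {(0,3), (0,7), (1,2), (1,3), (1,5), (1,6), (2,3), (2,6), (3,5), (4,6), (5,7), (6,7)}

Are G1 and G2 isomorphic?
No, not isomorphic

The graphs are NOT isomorphic.

Counting triangles (3-cliques): G1 has 10, G2 has 3.
Triangle count is an isomorphism invariant, so differing triangle counts rule out isomorphism.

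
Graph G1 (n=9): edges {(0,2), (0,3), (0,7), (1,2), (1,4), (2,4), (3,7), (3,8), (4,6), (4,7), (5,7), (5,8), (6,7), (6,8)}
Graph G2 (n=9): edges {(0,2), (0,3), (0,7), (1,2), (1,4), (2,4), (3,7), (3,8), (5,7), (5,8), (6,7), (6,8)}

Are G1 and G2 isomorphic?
No, not isomorphic

The graphs are NOT isomorphic.

Counting edges: G1 has 14 edge(s); G2 has 12 edge(s).
Edge count is an isomorphism invariant (a bijection on vertices induces a bijection on edges), so differing edge counts rule out isomorphism.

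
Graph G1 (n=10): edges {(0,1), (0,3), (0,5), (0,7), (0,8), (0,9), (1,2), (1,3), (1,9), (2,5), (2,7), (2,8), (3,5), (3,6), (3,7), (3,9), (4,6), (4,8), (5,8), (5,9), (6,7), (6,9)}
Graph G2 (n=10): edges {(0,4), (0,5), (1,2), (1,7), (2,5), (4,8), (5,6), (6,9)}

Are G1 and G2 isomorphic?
No, not isomorphic

The graphs are NOT isomorphic.

Connected components of G1: 1 component(s) with vertex sets [[0, 1, 2, 3, 4, 5, 6, 7, 8, 9]], sizes [10].
Connected components of G2: 2 component(s) with vertex sets [[3], [0, 1, 2, 4, 5, 6, 7, 8, 9]], sizes [1, 9].
The number of connected components (and the multiset of component sizes) is an isomorphism invariant — an isomorphism maps each component of G1 bijectively onto a component of G2. Since G1 has 1 component(s) and G2 has 2, they cannot be isomorphic.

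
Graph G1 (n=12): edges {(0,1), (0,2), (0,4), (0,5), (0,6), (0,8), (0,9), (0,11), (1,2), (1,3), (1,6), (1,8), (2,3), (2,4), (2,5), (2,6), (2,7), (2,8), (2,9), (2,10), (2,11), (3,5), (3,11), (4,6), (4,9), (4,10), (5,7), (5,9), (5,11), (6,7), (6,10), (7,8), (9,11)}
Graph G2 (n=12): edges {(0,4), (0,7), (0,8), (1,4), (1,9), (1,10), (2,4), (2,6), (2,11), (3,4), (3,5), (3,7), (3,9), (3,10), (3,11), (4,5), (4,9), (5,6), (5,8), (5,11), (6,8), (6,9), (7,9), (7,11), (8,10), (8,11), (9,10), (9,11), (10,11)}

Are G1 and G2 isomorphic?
No, not isomorphic

The graphs are NOT isomorphic.

Degrees in G1: deg(0)=8, deg(1)=5, deg(2)=11, deg(3)=4, deg(4)=5, deg(5)=6, deg(6)=6, deg(7)=4, deg(8)=4, deg(9)=5, deg(10)=3, deg(11)=5.
Sorted degree sequence of G1: [11, 8, 6, 6, 5, 5, 5, 5, 4, 4, 4, 3].
Degrees in G2: deg(0)=3, deg(1)=3, deg(2)=3, deg(3)=6, deg(4)=6, deg(5)=5, deg(6)=4, deg(7)=4, deg(8)=5, deg(9)=7, deg(10)=5, deg(11)=7.
Sorted degree sequence of G2: [7, 7, 6, 6, 5, 5, 5, 4, 4, 3, 3, 3].
The (sorted) degree sequence is an isomorphism invariant, so since G1 and G2 have different degree sequences they cannot be isomorphic.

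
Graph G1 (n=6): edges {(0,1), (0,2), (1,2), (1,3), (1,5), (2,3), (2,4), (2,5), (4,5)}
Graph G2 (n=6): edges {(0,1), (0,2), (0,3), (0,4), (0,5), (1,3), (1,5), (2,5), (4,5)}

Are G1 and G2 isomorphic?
Yes, isomorphic

The graphs are isomorphic.
One valid mapping φ: V(G1) → V(G2): 0→2, 1→5, 2→0, 3→4, 4→3, 5→1

Verify φ preserves adjacency — for each edge of G1, its image is an edge of G2:
  (0,1) → (φ(0),φ(1)) = (2,5) ∈ E(G2) ✓
  (0,2) → (φ(0),φ(2)) = (0,2) ∈ E(G2) ✓
  (1,2) → (φ(1),φ(2)) = (0,5) ∈ E(G2) ✓
  (1,3) → (φ(1),φ(3)) = (4,5) ∈ E(G2) ✓
  (1,5) → (φ(1),φ(5)) = (1,5) ∈ E(G2) ✓
  (2,3) → (φ(2),φ(3)) = (0,4) ∈ E(G2) ✓
  (2,4) → (φ(2),φ(4)) = (0,3) ∈ E(G2) ✓
  (2,5) → (φ(2),φ(5)) = (0,1) ∈ E(G2) ✓
  (4,5) → (φ(4),φ(5)) = (1,3) ∈ E(G2) ✓
All 9 edges of G1 map to edges of G2, and |E(G1)| = |E(G2)| = 9, so φ is a bijection on edges as well as vertices. Hence G1 ≅ G2.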